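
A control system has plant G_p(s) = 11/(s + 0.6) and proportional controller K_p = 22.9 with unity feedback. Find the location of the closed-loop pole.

s = -252.5

Closed-loop transfer function: T(s) = K_p·G_p(s)/(1 + K_p·G_p(s)) = 251.9/(s + 0.6 + 251.9) = 251.9/(s + 252.5).
The closed-loop pole is at s = −252.5.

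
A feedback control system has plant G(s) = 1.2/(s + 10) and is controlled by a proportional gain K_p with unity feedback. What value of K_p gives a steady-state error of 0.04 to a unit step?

For a type-0 loop with proportional control, e_ss = 1/(1 + K_p·G(0)).
G(0) = 0.12. Require 1/(1 + K_p·0.12) = 0.04, so 1 + 0.12·K_p = 25.
K_p = (25 − 1)/0.12 = 200.

K_p = 200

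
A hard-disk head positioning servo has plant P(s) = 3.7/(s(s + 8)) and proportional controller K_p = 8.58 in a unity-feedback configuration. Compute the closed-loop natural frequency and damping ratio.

ω_n = 5.63 rad/s, ζ = 0.71

The closed-loop denominator is s(s+8) + 8.58·3.7 = s² + 8s + 31.75.
So ω_n² = 31.75 ⇒ ω_n = 5.634 rad/s, and ζ = 8/(2ω_n) = 0.71.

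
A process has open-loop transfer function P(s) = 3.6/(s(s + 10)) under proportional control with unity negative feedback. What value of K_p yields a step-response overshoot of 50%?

K_p = 150

From %OS = 100·exp(−πζ/√(1−ζ²)) = 50%, ζ = −ln(0.5)/√(π²+ln²(0.5)) = 0.2155.
Characteristic equation s² + 10s + 3.6K_p = 0 gives ζ = 10/(2√(3.6K_p)).
Setting ζ = 0.2155: √(3.6K_p) = 10/(2·0.2155) = 23.21, so K_p = 538.6/3.6 = 150.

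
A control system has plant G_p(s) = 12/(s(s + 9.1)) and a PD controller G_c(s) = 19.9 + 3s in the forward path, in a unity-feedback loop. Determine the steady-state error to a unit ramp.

The loop has one pole at the origin (type 1). Velocity error constant K_v = lim_{s→0} s·G_c(s)G_p(s) = 19.9·12/9.1 = 26.24.
Steady-state error to a unit ramp: e_ss = 1/K_v = 0.0381.

0.0381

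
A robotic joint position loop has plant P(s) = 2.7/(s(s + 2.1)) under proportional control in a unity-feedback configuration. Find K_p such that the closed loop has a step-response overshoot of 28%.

From %OS = 100·exp(−πζ/√(1−ζ²)) = 28%, ζ = −ln(0.28)/√(π²+ln²(0.28)) = 0.3755.
Characteristic equation s² + 2.1s + 2.7K_p = 0 gives ζ = 2.1/(2√(2.7K_p)).
Setting ζ = 0.3755: √(2.7K_p) = 2.1/(2·0.3755) = 2.796, so K_p = 7.817/2.7 = 2.9.

K_p = 2.9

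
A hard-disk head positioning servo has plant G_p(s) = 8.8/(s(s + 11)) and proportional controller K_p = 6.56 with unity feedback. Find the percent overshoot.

3.7%

The closed-loop denominator s² + 11s + 57.73 gives ω_n = √57.73 = 7.598 and ζ = 11/(2ω_n) = 0.7239.
%OS = 100·exp(−πζ/√(1−ζ²)) = 100·exp(−π·0.7239/√0.476) = 3.7%.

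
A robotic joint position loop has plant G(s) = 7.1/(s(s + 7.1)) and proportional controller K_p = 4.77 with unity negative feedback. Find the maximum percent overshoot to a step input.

8.91%

From 1 + K_pG(s) = 0: s² + 7.1s + 33.87 = 0 ⇒ ω_n = 5.82, ζ = 0.61.
%OS = 100·exp(−πζ/√(1−ζ²)) = 100·exp(−π·0.61/√0.6279) = 8.91%.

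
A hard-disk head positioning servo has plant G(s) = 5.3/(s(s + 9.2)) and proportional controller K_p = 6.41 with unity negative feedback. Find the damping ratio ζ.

With unity feedback the closed-loop characteristic equation is s² + 9.2s + 6.41·5.3 = s² + 9.2s + 33.97 = 0.
Matching s² + 2ζω_n s + ω_n²: ω_n = √33.97 = 5.829 rad/s and 2ζω_n = 9.2, so ζ = 9.2/(2·5.829) = 0.789.

ζ = 0.789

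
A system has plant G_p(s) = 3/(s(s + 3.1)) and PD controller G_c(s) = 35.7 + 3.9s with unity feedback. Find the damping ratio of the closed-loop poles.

Forward path: (35.7 + 3.9s)·3/(s(s+3.1)). The closed-loop characteristic equation is s² + (3.1 + 3·3.9)s + 3·35.7 = 0.
That is s² + 14.8s + 107.1 = 0, so ω_n = 10.35 rad/s and ζ = 14.8/(2·10.35) = 0.7151.

ζ = 0.715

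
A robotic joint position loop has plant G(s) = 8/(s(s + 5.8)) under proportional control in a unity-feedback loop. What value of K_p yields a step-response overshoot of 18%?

K_p = 4.58

From %OS = 100·exp(−πζ/√(1−ζ²)) = 18%, ζ = −ln(0.18)/√(π²+ln²(0.18)) = 0.4791.
Characteristic equation s² + 5.8s + 8K_p = 0 gives ζ = 5.8/(2√(8K_p)).
Setting ζ = 0.4791: √(8K_p) = 5.8/(2·0.4791) = 6.053, so K_p = 36.64/8 = 4.58.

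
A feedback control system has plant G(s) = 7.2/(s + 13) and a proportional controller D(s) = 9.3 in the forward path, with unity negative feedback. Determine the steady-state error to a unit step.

The loop is type 0. Static position error constant K_pos = D(0)·G(0) = 9.3·0.5538 = 5.151.
Steady-state error to a unit step: e_ss = 1/(1+K_pos) = 1/6.151 = 0.163.

0.163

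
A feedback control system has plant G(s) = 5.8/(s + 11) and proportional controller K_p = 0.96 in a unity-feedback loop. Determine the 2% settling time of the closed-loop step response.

T_s ≈ 0.241 s

Closed-loop transfer function: T(s) = K_p·G(s)/(1 + K_p·G(s)) = 5.568/(s + 11 + 5.568) = 5.568/(s + 16.57).
Time constant τ = 1/16.57 = 0.06036 s, so the 2% settling time is about 4τ = 0.241 s.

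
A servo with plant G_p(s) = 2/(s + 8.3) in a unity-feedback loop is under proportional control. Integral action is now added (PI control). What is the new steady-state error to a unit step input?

0

Adding integral action puts a pole at s = 0 in the forward path, raising the system type to 1; a type-1 loop has zero steady-state error to a step.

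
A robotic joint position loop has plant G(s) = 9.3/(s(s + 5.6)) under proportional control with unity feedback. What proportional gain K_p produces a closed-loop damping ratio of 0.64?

Closed-loop characteristic equation: s² + 5.6s + K_p·9.3 = 0.
So ω_n = √(9.3K_p) and 2ζω_n = 5.6, giving ζ = 5.6/(2√(9.3K_p)).
Setting ζ = 0.64: √(9.3K_p) = 5.6/(2·0.64) = 4.375, so K_p = 19.14/9.3 = 2.06.

K_p = 2.06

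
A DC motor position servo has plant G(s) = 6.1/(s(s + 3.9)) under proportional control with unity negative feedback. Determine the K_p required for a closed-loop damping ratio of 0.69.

Closed-loop characteristic equation: s² + 3.9s + K_p·6.1 = 0.
So ω_n = √(6.1K_p) and 2ζω_n = 3.9, giving ζ = 3.9/(2√(6.1K_p)).
Setting ζ = 0.69: √(6.1K_p) = 3.9/(2·0.69) = 2.826, so K_p = 7.987/6.1 = 1.31.

K_p = 1.31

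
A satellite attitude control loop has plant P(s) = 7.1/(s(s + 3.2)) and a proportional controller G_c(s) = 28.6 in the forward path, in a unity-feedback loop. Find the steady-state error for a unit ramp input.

0.0158

The loop has one pole at the origin (type 1). Velocity error constant K_v = lim_{s→0} s·G_c(s)P(s) = 28.6·7.1/3.2 = 63.46.
Steady-state error to a unit ramp: e_ss = 1/K_v = 0.0158.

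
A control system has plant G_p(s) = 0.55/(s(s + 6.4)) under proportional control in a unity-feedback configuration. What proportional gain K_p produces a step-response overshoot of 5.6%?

From %OS = 100·exp(−πζ/√(1−ζ²)) = 5.6%, ζ = −ln(0.056)/√(π²+ln²(0.056)) = 0.6761.
Characteristic equation s² + 6.4s + 0.55K_p = 0 gives ζ = 6.4/(2√(0.55K_p)).
Setting ζ = 0.6761: √(0.55K_p) = 6.4/(2·0.6761) = 4.733, so K_p = 22.4/0.55 = 40.7.

K_p = 40.7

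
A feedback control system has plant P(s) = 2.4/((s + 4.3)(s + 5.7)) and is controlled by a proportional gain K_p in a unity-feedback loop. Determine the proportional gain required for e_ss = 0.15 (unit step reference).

The loop is type 0, so e_ss(step) = 1/(1 + K_pos) with K_pos = K_p·P(0).
P(0) = 0.09792. Require 1/(1 + K_p·0.09792) = 0.15, so 1 + 0.09792·K_p = 6.667.
K_p = (6.667 − 1)/0.09792 = 57.9.

K_p = 57.9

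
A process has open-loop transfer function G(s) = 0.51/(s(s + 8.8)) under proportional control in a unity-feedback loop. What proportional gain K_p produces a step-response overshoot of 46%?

From %OS = 100·exp(−πζ/√(1−ζ²)) = 46%, ζ = −ln(0.46)/√(π²+ln²(0.46)) = 0.24.
Characteristic equation s² + 8.8s + 0.51K_p = 0 gives ζ = 8.8/(2√(0.51K_p)).
Setting ζ = 0.24: √(0.51K_p) = 8.8/(2·0.24) = 18.34, so K_p = 336.2/0.51 = 659.

K_p = 659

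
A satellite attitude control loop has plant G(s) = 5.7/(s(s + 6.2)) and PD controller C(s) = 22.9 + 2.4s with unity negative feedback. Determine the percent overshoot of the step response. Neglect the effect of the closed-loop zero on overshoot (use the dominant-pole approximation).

Forward path: (22.9 + 2.4s)·5.7/(s(s+6.2)). The closed-loop characteristic equation is s² + (6.2 + 5.7·2.4)s + 5.7·22.9 = 0.
That is s² + 19.88s + 130.5 = 0, so ω_n = 11.42 rad/s and ζ = 19.88/(2·11.42) = 0.87.
%OS = 100·exp(−πζ/√(1−ζ²)) = 0.391%.

0.391%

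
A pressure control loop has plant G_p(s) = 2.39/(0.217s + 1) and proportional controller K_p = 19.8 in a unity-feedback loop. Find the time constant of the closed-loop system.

τ = 0.00449 s

Closed loop: T(s) = K_p·G_p/(1+K_p·G_p) = 47.32/(0.217s + 1 + 47.32), with pole at s = −(1 + 47.32)/0.217 = −222.7.
Closed-loop time constant τ = 1/222.7 = 0.00449 s.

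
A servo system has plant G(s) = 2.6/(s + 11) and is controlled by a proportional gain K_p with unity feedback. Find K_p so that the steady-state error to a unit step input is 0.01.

K_p = 419

Steady-state error for a unit step on this type-0 loop is 1/(1 + K_p·G(0)).
G(0) = 0.2364. Require 1/(1 + K_p·0.2364) = 0.01, so 1 + 0.2364·K_p = 100.
K_p = (100 − 1)/0.2364 = 419.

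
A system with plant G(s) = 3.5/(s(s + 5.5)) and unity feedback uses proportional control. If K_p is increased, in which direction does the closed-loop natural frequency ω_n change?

increase

ω_n = √(3.5·K_p), which grows with K_p.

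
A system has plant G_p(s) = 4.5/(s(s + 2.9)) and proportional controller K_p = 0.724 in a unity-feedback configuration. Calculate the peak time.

T_p = 2.92 s

The closed-loop denominator s² + 2.9s + 3.258 gives ω_n = √3.258 = 1.805 and ζ = 2.9/(2ω_n) = 0.8033.
Damped frequency ω_d = ω_n√(1−ζ²) = 1.075 rad/s, so peak time T_p = π/ω_d = 2.92 s.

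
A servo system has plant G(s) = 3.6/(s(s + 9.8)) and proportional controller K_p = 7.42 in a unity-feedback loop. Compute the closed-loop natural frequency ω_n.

ω_n = 5.17 rad/s

1 + K_p·G(s) = 0 gives s² + 9.8s + 26.71 = 0.
Matching s² + 2ζω_n s + ω_n²: ω_n = √26.71 = 5.168 rad/s and 2ζω_n = 9.8, so ζ = 9.8/(2·5.168) = 0.948.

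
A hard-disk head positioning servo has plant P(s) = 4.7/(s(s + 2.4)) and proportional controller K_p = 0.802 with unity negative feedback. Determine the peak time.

T_p = 2.06 s

From 1 + K_pP(s) = 0: s² + 2.4s + 3.769 = 0 ⇒ ω_n = 1.941, ζ = 0.6181.
Damped frequency ω_d = ω_n√(1−ζ²) = 1.526 rad/s, so peak time T_p = π/ω_d = 2.06 s.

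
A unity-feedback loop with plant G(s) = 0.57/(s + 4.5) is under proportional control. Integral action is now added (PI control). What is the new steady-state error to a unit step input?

0

Adding integral action puts a pole at s = 0 in the forward path, raising the system type to 1; a type-1 loop has zero steady-state error to a step.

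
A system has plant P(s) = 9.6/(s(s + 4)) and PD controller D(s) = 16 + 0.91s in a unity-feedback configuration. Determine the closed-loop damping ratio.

Forward path: (16 + 0.91s)·9.6/(s(s+4)). The closed-loop characteristic equation is s² + (4 + 9.6·0.91)s + 9.6·16 = 0.
That is s² + 12.74s + 153.6 = 0, so ω_n = 12.39 rad/s and ζ = 12.74/(2·12.39) = 0.5138.

ζ = 0.514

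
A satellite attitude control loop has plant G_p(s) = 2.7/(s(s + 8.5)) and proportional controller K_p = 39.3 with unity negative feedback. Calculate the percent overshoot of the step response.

From 1 + K_pG_p(s) = 0: s² + 8.5s + 106.1 = 0 ⇒ ω_n = 10.3, ζ = 0.4126.
%OS = 100·exp(−πζ/√(1−ζ²)) = 100·exp(−π·0.4126/√0.8298) = 24.1%.

24.1%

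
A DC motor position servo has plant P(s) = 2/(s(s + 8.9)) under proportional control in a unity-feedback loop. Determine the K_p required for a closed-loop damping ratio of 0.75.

Closed-loop characteristic equation: s² + 8.9s + K_p·2 = 0.
So ω_n = √(2K_p) and 2ζω_n = 8.9, giving ζ = 8.9/(2√(2K_p)).
Setting ζ = 0.75: √(2K_p) = 8.9/(2·0.75) = 5.933, so K_p = 35.2/2 = 17.6.

K_p = 17.6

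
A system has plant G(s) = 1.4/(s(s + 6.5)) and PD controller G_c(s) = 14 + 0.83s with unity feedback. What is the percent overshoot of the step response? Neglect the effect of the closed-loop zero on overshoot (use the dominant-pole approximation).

0.441%

Forward path: (14 + 0.83s)·1.4/(s(s+6.5)). The closed-loop characteristic equation is s² + (6.5 + 1.4·0.83)s + 1.4·14 = 0.
That is s² + 7.662s + 19.6 = 0, so ω_n = 4.427 rad/s and ζ = 7.662/(2·4.427) = 0.8653.
%OS = 100·exp(−πζ/√(1−ζ²)) = 0.441%.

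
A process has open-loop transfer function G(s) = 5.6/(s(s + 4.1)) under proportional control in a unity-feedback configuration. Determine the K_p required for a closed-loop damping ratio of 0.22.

Closed-loop characteristic equation: s² + 4.1s + K_p·5.6 = 0.
So ω_n = √(5.6K_p) and 2ζω_n = 4.1, giving ζ = 4.1/(2√(5.6K_p)).
Setting ζ = 0.22: √(5.6K_p) = 4.1/(2·0.22) = 9.318, so K_p = 86.83/5.6 = 15.5.

K_p = 15.5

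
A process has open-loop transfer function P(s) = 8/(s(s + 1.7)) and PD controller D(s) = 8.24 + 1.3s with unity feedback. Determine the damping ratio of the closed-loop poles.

ζ = 0.745

Forward path: (8.24 + 1.3s)·8/(s(s+1.7)). The closed-loop characteristic equation is s² + (1.7 + 8·1.3)s + 8·8.24 = 0.
That is s² + 12.1s + 65.92 = 0, so ω_n = 8.119 rad/s and ζ = 12.1/(2·8.119) = 0.7452.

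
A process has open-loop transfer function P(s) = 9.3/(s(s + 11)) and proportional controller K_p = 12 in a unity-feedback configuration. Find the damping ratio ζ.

ζ = 0.521

The closed-loop denominator is s(s+11) + 12·9.3 = s² + 11s + 111.6.
So ω_n² = 111.6 ⇒ ω_n = 10.56 rad/s, and ζ = 11/(2ω_n) = 0.521.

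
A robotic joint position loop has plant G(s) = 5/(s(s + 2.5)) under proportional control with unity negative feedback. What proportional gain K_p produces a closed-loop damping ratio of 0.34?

K_p = 2.7

Closed-loop characteristic equation: s² + 2.5s + K_p·5 = 0.
So ω_n = √(5K_p) and 2ζω_n = 2.5, giving ζ = 2.5/(2√(5K_p)).
Setting ζ = 0.34: √(5K_p) = 2.5/(2·0.34) = 3.676, so K_p = 13.52/5 = 2.7.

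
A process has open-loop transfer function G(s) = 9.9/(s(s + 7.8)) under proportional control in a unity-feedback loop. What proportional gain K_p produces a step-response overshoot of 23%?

From %OS = 100·exp(−πζ/√(1−ζ²)) = 23%, ζ = −ln(0.23)/√(π²+ln²(0.23)) = 0.4237.
Characteristic equation s² + 7.8s + 9.9K_p = 0 gives ζ = 7.8/(2√(9.9K_p)).
Setting ζ = 0.4237: √(9.9K_p) = 7.8/(2·0.4237) = 9.204, so K_p = 84.71/9.9 = 8.56.

K_p = 8.56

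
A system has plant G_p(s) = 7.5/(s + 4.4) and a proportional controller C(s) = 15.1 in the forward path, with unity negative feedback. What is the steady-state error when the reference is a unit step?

The loop is type 0. Static position error constant K_pos = C(0)·G_p(0) = 15.1·1.705 = 25.74.
Steady-state error to a unit step: e_ss = 1/(1+K_pos) = 1/26.74 = 0.0374.

0.0374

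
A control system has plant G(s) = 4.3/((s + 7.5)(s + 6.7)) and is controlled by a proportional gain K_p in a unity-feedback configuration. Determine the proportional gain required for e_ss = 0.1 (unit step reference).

K_p = 105

Steady-state error for a unit step on this type-0 loop is 1/(1 + K_p·G(0)).
G(0) = 0.08557. Require 1/(1 + K_p·0.08557) = 0.1, so 1 + 0.08557·K_p = 10.
K_p = (10 − 1)/0.08557 = 105.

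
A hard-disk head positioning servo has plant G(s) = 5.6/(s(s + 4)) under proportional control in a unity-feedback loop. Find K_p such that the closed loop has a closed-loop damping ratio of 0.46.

Closed-loop characteristic equation: s² + 4s + K_p·5.6 = 0.
So ω_n = √(5.6K_p) and 2ζω_n = 4, giving ζ = 4/(2√(5.6K_p)).
Setting ζ = 0.46: √(5.6K_p) = 4/(2·0.46) = 4.348, so K_p = 18.9/5.6 = 3.38.

K_p = 3.38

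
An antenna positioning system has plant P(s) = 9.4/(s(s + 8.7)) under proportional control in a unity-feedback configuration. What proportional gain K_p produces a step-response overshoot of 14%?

K_p = 7.15

From %OS = 100·exp(−πζ/√(1−ζ²)) = 14%, ζ = −ln(0.14)/√(π²+ln²(0.14)) = 0.5305.
Characteristic equation s² + 8.7s + 9.4K_p = 0 gives ζ = 8.7/(2√(9.4K_p)).
Setting ζ = 0.5305: √(9.4K_p) = 8.7/(2·0.5305) = 8.2, so K_p = 67.24/9.4 = 7.15.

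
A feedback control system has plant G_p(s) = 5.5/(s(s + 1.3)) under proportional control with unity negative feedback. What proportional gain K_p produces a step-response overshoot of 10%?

From %OS = 100·exp(−πζ/√(1−ζ²)) = 10%, ζ = −ln(0.1)/√(π²+ln²(0.1)) = 0.5912.
Characteristic equation s² + 1.3s + 5.5K_p = 0 gives ζ = 1.3/(2√(5.5K_p)).
Setting ζ = 0.5912: √(5.5K_p) = 1.3/(2·0.5912) = 1.1, so K_p = 1.209/5.5 = 0.22.

K_p = 0.22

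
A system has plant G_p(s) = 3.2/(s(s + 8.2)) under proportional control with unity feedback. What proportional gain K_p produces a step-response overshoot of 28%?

From %OS = 100·exp(−πζ/√(1−ζ²)) = 28%, ζ = −ln(0.28)/√(π²+ln²(0.28)) = 0.3755.
Characteristic equation s² + 8.2s + 3.2K_p = 0 gives ζ = 8.2/(2√(3.2K_p)).
Setting ζ = 0.3755: √(3.2K_p) = 8.2/(2·0.3755) = 10.92, so K_p = 119.2/3.2 = 37.2.

K_p = 37.2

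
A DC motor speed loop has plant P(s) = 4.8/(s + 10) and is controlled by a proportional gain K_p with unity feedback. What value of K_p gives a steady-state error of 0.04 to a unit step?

K_p = 50

Steady-state error for a unit step on this type-0 loop is 1/(1 + K_p·P(0)).
P(0) = 0.48. Require 1/(1 + K_p·0.48) = 0.04, so 1 + 0.48·K_p = 25.
K_p = (25 − 1)/0.48 = 50.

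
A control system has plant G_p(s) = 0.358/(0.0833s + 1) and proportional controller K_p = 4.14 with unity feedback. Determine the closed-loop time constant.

Closed loop: T(s) = K_p·G_p/(1+K_p·G_p) = 1.482/(0.0833s + 1 + 1.482), with pole at s = −(1 + 1.482)/0.0833 = −29.8.
Closed-loop time constant τ = 1/29.8 = 0.0336 s.

τ = 0.0336 s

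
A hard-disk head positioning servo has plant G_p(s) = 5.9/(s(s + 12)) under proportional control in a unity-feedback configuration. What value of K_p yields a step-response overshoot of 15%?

From %OS = 100·exp(−πζ/√(1−ζ²)) = 15%, ζ = −ln(0.15)/√(π²+ln²(0.15)) = 0.5169.
Characteristic equation s² + 12s + 5.9K_p = 0 gives ζ = 12/(2√(5.9K_p)).
Setting ζ = 0.5169: √(5.9K_p) = 12/(2·0.5169) = 11.61, so K_p = 134.7/5.9 = 22.8.

K_p = 22.8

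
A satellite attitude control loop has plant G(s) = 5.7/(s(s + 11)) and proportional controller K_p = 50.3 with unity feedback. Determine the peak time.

T_p = 0.196 s

Closed-loop characteristic equation: s² + 11s + 286.7 = 0, so ω_n = 16.93 rad/s and ζ = 11/(2·16.93) = 0.3248.
Damped frequency ω_d = ω_n√(1−ζ²) = 16.01 rad/s, so peak time T_p = π/ω_d = 0.196 s.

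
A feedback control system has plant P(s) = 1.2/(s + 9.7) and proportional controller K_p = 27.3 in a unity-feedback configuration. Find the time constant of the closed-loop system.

Closed-loop transfer function: T(s) = K_p·P(s)/(1 + K_p·P(s)) = 32.76/(s + 9.7 + 32.76) = 32.76/(s + 42.46).
Time constant τ = 1/42.46 = 0.0236 s.

τ = 0.0236 s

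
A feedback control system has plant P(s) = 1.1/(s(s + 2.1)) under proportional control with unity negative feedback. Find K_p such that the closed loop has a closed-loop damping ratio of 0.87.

Closed-loop characteristic equation: s² + 2.1s + K_p·1.1 = 0.
So ω_n = √(1.1K_p) and 2ζω_n = 2.1, giving ζ = 2.1/(2√(1.1K_p)).
Setting ζ = 0.87: √(1.1K_p) = 2.1/(2·0.87) = 1.207, so K_p = 1.457/1.1 = 1.32.

K_p = 1.32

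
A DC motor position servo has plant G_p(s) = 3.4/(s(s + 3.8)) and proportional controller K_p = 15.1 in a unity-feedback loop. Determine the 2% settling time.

T_s ≈ 2.11 s

Closed-loop characteristic equation: s² + 3.8s + 51.34 = 0, so ω_n = 7.165 rad/s and ζ = 3.8/(2·7.165) = 0.2652.
2% settling time T_s ≈ 4/(ζω_n) = 4/1.9 = 2.11 s.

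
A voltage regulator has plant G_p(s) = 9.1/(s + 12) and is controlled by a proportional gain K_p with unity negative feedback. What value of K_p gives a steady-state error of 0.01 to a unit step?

K_p = 131

For a type-0 loop with proportional control, e_ss = 1/(1 + K_p·G_p(0)).
G_p(0) = 0.7583. Require 1/(1 + K_p·0.7583) = 0.01, so 1 + 0.7583·K_p = 100.
K_p = (100 − 1)/0.7583 = 131.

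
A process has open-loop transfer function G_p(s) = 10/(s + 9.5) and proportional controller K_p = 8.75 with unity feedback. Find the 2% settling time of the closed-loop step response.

Closed-loop transfer function: T(s) = K_p·G_p(s)/(1 + K_p·G_p(s)) = 87.5/(s + 9.5 + 87.5) = 87.5/(s + 97).
Time constant τ = 1/97 = 0.01031 s, so the 2% settling time is about 4τ = 0.0412 s.

T_s ≈ 0.0412 s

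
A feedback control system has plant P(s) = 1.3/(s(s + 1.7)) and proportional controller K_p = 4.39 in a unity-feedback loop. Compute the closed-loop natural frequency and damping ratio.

1 + K_p·P(s) = 0 gives s² + 1.7s + 5.707 = 0.
Matching s² + 2ζω_n s + ω_n²: ω_n = √5.707 = 2.389 rad/s and 2ζω_n = 1.7, so ζ = 1.7/(2·2.389) = 0.356.

ω_n = 2.39 rad/s, ζ = 0.356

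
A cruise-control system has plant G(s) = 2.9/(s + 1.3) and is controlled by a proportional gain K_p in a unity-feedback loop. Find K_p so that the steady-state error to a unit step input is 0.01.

The loop is type 0, so e_ss(step) = 1/(1 + K_pos) with K_pos = K_p·G(0).
G(0) = 2.231. Require 1/(1 + K_p·2.231) = 0.01, so 1 + 2.231·K_p = 100.
K_p = (100 − 1)/2.231 = 44.4.

K_p = 44.4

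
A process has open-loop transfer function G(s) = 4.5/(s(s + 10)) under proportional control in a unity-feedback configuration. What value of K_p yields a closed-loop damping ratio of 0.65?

Closed-loop characteristic equation: s² + 10s + K_p·4.5 = 0.
So ω_n = √(4.5K_p) and 2ζω_n = 10, giving ζ = 10/(2√(4.5K_p)).
Setting ζ = 0.65: √(4.5K_p) = 10/(2·0.65) = 7.692, so K_p = 59.17/4.5 = 13.1.

K_p = 13.1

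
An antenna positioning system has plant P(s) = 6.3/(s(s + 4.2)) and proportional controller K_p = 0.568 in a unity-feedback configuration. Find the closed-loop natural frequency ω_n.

ω_n = 1.89 rad/s

The closed-loop denominator is s(s+4.2) + 0.568·6.3 = s² + 4.2s + 3.578.
Matching s² + 2ζω_n s + ω_n²: ω_n = √3.578 = 1.892 rad/s and 2ζω_n = 4.2, so ζ = 4.2/(2·1.892) = 1.11.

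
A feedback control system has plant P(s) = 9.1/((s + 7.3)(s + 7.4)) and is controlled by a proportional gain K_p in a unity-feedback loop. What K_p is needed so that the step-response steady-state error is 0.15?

The loop is type 0, so e_ss(step) = 1/(1 + K_pos) with K_pos = K_p·P(0).
P(0) = 0.1685. Require 1/(1 + K_p·0.1685) = 0.15, so 1 + 0.1685·K_p = 6.667.
K_p = (6.667 − 1)/0.1685 = 33.6.

K_p = 33.6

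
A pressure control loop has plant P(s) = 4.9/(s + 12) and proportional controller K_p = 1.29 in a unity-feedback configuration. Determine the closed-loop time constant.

Closed-loop transfer function: T(s) = K_p·P(s)/(1 + K_p·P(s)) = 6.321/(s + 12 + 6.321) = 6.321/(s + 18.32).
Time constant τ = 1/18.32 = 0.0546 s.

τ = 0.0546 s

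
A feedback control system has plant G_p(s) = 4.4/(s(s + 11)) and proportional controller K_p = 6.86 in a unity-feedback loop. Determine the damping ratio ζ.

ζ = 1

With unity feedback the closed-loop characteristic equation is s² + 11s + 6.86·4.4 = s² + 11s + 30.18 = 0.
So ω_n² = 30.18 ⇒ ω_n = 5.494 rad/s, and ζ = 11/(2ω_n) = 1.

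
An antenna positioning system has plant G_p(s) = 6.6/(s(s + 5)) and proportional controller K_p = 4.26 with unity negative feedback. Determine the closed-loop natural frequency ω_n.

ω_n = 5.3 rad/s

1 + K_p·G_p(s) = 0 gives s² + 5s + 28.12 = 0.
So ω_n² = 28.12 ⇒ ω_n = 5.302 rad/s, and ζ = 5/(2ω_n) = 0.471.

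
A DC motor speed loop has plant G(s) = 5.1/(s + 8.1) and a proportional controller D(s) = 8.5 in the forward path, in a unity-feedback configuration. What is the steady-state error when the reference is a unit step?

0.157

The loop is type 0. Static position error constant K_pos = D(0)·G(0) = 8.5·0.6296 = 5.352.
Steady-state error to a unit step: e_ss = 1/(1+K_pos) = 1/6.352 = 0.157.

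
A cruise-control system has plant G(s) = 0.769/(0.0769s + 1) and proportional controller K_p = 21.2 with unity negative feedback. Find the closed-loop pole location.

s = -225

Closed loop: T(s) = K_p·G/(1+K_p·G) = 16.3/(0.0769s + 1 + 16.3), with pole at s = −(1 + 16.3)/0.0769 = −225.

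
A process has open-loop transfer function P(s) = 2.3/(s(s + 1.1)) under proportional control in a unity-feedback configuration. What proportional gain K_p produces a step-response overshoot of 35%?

From %OS = 100·exp(−πζ/√(1−ζ²)) = 35%, ζ = −ln(0.35)/√(π²+ln²(0.35)) = 0.3169.
Characteristic equation s² + 1.1s + 2.3K_p = 0 gives ζ = 1.1/(2√(2.3K_p)).
Setting ζ = 0.3169: √(2.3K_p) = 1.1/(2·0.3169) = 1.735, so K_p = 3.011/2.3 = 1.31.

K_p = 1.31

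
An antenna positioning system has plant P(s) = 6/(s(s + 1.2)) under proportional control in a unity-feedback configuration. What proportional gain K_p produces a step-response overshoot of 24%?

K_p = 0.351

From %OS = 100·exp(−πζ/√(1−ζ²)) = 24%, ζ = −ln(0.24)/√(π²+ln²(0.24)) = 0.4136.
Characteristic equation s² + 1.2s + 6K_p = 0 gives ζ = 1.2/(2√(6K_p)).
Setting ζ = 0.4136: √(6K_p) = 1.2/(2·0.4136) = 1.451, so K_p = 2.105/6 = 0.351.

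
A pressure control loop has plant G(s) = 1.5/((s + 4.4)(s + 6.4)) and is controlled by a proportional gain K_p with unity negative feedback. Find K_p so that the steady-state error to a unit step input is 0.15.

K_p = 106

Steady-state error for a unit step on this type-0 loop is 1/(1 + K_p·G(0)).
G(0) = 0.05327. Require 1/(1 + K_p·0.05327) = 0.15, so 1 + 0.05327·K_p = 6.667.
K_p = (6.667 − 1)/0.05327 = 106.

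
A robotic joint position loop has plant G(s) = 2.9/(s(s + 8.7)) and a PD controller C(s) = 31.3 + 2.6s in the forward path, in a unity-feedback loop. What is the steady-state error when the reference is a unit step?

0

The open loop C(s)G(s) has a pole at the origin (type 1), so the static position error constant is infinite and e_ss = 1/(1+∞) = 0.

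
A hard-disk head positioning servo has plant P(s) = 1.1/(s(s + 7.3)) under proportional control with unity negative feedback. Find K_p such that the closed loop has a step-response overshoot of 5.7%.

K_p = 26.7

From %OS = 100·exp(−πζ/√(1−ζ²)) = 5.7%, ζ = −ln(0.057)/√(π²+ln²(0.057)) = 0.6738.
Characteristic equation s² + 7.3s + 1.1K_p = 0 gives ζ = 7.3/(2√(1.1K_p)).
Setting ζ = 0.6738: √(1.1K_p) = 7.3/(2·0.6738) = 5.417, so K_p = 29.34/1.1 = 26.7.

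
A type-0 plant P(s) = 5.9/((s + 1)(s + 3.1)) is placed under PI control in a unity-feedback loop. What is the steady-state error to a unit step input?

0

The PI controller's integrator makes the forward path type 1, so e_ss to a step is zero.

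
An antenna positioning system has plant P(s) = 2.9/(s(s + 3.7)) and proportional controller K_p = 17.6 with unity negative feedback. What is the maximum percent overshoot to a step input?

43.1%

From 1 + K_pP(s) = 0: s² + 3.7s + 51.04 = 0 ⇒ ω_n = 7.144, ζ = 0.259.
%OS = 100·exp(−πζ/√(1−ζ²)) = 100·exp(−π·0.259/√0.9329) = 43.1%.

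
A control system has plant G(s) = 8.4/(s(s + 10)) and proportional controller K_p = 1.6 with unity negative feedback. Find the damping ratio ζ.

ζ = 1.36

The closed-loop denominator is s(s+10) + 1.6·8.4 = s² + 10s + 13.44.
So ω_n² = 13.44 ⇒ ω_n = 3.666 rad/s, and ζ = 10/(2ω_n) = 1.36.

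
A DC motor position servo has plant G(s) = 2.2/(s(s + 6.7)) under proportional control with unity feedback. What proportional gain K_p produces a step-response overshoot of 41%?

K_p = 68.4

From %OS = 100·exp(−πζ/√(1−ζ²)) = 41%, ζ = −ln(0.41)/√(π²+ln²(0.41)) = 0.273.
Characteristic equation s² + 6.7s + 2.2K_p = 0 gives ζ = 6.7/(2√(2.2K_p)).
Setting ζ = 0.273: √(2.2K_p) = 6.7/(2·0.273) = 12.27, so K_p = 150.6/2.2 = 68.4.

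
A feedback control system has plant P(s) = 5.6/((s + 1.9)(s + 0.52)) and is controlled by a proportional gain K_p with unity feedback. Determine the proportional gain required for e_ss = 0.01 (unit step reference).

K_p = 17.5

Steady-state error for a unit step on this type-0 loop is 1/(1 + K_p·P(0)).
P(0) = 5.668. Require 1/(1 + K_p·5.668) = 0.01, so 1 + 5.668·K_p = 100.
K_p = (100 − 1)/5.668 = 17.5.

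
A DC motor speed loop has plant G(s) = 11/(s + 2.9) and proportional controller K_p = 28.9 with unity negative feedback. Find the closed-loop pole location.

Closed-loop transfer function: T(s) = K_p·G(s)/(1 + K_p·G(s)) = 317.9/(s + 2.9 + 317.9) = 317.9/(s + 320.8).
The closed-loop pole is at s = −320.8.

s = -320.8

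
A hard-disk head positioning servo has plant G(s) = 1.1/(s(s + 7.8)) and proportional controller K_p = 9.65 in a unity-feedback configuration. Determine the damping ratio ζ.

ζ = 1.2

With unity feedback the closed-loop characteristic equation is s² + 7.8s + 9.65·1.1 = s² + 7.8s + 10.62 = 0.
Matching s² + 2ζω_n s + ω_n²: ω_n = √10.62 = 3.258 rad/s and 2ζω_n = 7.8, so ζ = 7.8/(2·3.258) = 1.2.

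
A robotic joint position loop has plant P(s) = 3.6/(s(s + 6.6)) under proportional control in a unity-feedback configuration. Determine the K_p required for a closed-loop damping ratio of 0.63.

K_p = 7.62

Closed-loop characteristic equation: s² + 6.6s + K_p·3.6 = 0.
So ω_n = √(3.6K_p) and 2ζω_n = 6.6, giving ζ = 6.6/(2√(3.6K_p)).
Setting ζ = 0.63: √(3.6K_p) = 6.6/(2·0.63) = 5.238, so K_p = 27.44/3.6 = 7.62.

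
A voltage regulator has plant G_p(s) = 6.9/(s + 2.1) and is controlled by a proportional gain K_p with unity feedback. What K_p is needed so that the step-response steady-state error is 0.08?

Steady-state error for a unit step on this type-0 loop is 1/(1 + K_p·G_p(0)).
G_p(0) = 3.286. Require 1/(1 + K_p·3.286) = 0.08, so 1 + 3.286·K_p = 12.5.
K_p = (12.5 − 1)/3.286 = 3.5.

K_p = 3.5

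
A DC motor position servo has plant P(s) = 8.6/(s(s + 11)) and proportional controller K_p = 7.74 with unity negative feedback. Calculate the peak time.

T_p = 0.521 s

From 1 + K_pP(s) = 0: s² + 11s + 66.56 = 0 ⇒ ω_n = 8.159, ζ = 0.6741.
Damped frequency ω_d = ω_n√(1−ζ²) = 6.026 rad/s, so peak time T_p = π/ω_d = 0.521 s.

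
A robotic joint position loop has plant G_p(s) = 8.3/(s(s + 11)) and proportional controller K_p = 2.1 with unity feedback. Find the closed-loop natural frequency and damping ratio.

With unity feedback the closed-loop characteristic equation is s² + 11s + 2.1·8.3 = s² + 11s + 17.43 = 0.
So ω_n² = 17.43 ⇒ ω_n = 4.175 rad/s, and ζ = 11/(2ω_n) = 1.32.

ω_n = 4.17 rad/s, ζ = 1.32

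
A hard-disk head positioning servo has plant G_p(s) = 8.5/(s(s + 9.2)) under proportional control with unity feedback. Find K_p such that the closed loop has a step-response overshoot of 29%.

From %OS = 100·exp(−πζ/√(1−ζ²)) = 29%, ζ = −ln(0.29)/√(π²+ln²(0.29)) = 0.3666.
Characteristic equation s² + 9.2s + 8.5K_p = 0 gives ζ = 9.2/(2√(8.5K_p)).
Setting ζ = 0.3666: √(8.5K_p) = 9.2/(2·0.3666) = 12.55, so K_p = 157.4/8.5 = 18.5.

K_p = 18.5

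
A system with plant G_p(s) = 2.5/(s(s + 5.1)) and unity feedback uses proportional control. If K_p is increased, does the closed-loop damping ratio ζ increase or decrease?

decrease

ζ = 5.1/(2√(2.5K_p)); increasing K_p raises the denominator, so ζ falls.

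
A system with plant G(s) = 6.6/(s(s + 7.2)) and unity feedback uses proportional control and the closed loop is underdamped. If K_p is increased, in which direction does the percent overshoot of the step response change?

ζ = 7.2/(2√(6.6K_p)) decreases as K_p grows; lower damping means more overshoot.

increase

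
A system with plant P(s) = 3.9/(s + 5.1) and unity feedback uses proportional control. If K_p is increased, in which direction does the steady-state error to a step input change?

The position error constant K_pos = K_p·P(0) grows with K_p, and e_ss = 1/(1+K_pos) falls.

decrease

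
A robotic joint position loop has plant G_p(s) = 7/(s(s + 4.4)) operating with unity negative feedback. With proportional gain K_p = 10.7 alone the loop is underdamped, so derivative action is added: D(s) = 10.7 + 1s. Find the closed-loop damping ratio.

ζ = 0.659

Forward path: (10.7 + 1s)·7/(s(s+4.4)). The closed-loop characteristic equation is s² + (4.4 + 7·1)s + 7·10.7 = 0.
That is s² + 11.4s + 74.9 = 0, so ω_n = 8.654 rad/s and ζ = 11.4/(2·8.654) = 0.6586.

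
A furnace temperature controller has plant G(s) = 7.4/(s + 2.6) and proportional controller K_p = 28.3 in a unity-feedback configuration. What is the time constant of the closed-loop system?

Closed-loop transfer function: T(s) = K_p·G(s)/(1 + K_p·G(s)) = 209.4/(s + 2.6 + 209.4) = 209.4/(s + 212).
Time constant τ = 1/212 = 0.00472 s.

τ = 0.00472 s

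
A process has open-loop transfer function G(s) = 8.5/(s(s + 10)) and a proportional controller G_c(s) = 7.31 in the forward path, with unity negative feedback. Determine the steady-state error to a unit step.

0

The open loop G_c(s)G(s) has a pole at the origin (type 1), so the static position error constant is infinite and e_ss = 1/(1+∞) = 0.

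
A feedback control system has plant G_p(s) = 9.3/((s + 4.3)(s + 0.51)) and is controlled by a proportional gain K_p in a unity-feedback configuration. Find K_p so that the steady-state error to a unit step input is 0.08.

K_p = 2.71

The loop is type 0, so e_ss(step) = 1/(1 + K_pos) with K_pos = K_p·G_p(0).
G_p(0) = 4.241. Require 1/(1 + K_p·4.241) = 0.08, so 1 + 4.241·K_p = 12.5.
K_p = (12.5 − 1)/4.241 = 2.71.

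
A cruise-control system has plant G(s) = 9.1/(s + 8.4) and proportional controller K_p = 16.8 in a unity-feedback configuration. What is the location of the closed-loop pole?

s = -161.3

Closed-loop transfer function: T(s) = K_p·G(s)/(1 + K_p·G(s)) = 152.9/(s + 8.4 + 152.9) = 152.9/(s + 161.3).
The closed-loop pole is at s = −161.3.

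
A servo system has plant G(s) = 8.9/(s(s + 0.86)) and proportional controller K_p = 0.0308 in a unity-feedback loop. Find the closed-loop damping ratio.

The closed-loop denominator is s(s+0.86) + 0.0308·8.9 = s² + 0.86s + 0.2741.
So ω_n² = 0.2741 ⇒ ω_n = 0.5236 rad/s, and ζ = 0.86/(2ω_n) = 0.821.

ζ = 0.821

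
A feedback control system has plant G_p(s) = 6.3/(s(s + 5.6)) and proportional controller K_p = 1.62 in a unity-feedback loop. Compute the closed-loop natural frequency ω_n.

ω_n = 3.19 rad/s

The closed-loop denominator is s(s+5.6) + 1.62·6.3 = s² + 5.6s + 10.21.
So ω_n² = 10.21 ⇒ ω_n = 3.195 rad/s, and ζ = 5.6/(2ω_n) = 0.876.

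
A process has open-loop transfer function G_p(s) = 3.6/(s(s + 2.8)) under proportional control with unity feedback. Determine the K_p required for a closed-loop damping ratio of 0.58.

Closed-loop characteristic equation: s² + 2.8s + K_p·3.6 = 0.
So ω_n = √(3.6K_p) and 2ζω_n = 2.8, giving ζ = 2.8/(2√(3.6K_p)).
Setting ζ = 0.58: √(3.6K_p) = 2.8/(2·0.58) = 2.414, so K_p = 5.826/3.6 = 1.62.

K_p = 1.62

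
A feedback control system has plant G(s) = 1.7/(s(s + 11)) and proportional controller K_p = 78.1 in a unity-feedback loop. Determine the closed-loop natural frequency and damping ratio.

With unity feedback the closed-loop characteristic equation is s² + 11s + 78.1·1.7 = s² + 11s + 132.8 = 0.
So ω_n² = 132.8 ⇒ ω_n = 11.52 rad/s, and ζ = 11/(2ω_n) = 0.477.

ω_n = 11.5 rad/s, ζ = 0.477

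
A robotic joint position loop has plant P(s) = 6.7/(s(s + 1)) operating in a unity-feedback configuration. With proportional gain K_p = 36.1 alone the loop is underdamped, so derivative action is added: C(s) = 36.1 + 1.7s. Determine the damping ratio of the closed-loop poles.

ζ = 0.398

Forward path: (36.1 + 1.7s)·6.7/(s(s+1)). The closed-loop characteristic equation is s² + (1 + 6.7·1.7)s + 6.7·36.1 = 0.
That is s² + 12.39s + 241.9 = 0, so ω_n = 15.55 rad/s and ζ = 12.39/(2·15.55) = 0.3983.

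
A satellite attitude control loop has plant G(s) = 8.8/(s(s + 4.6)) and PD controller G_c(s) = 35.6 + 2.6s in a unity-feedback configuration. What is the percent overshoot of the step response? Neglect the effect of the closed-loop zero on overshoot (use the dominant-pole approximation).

Forward path: (35.6 + 2.6s)·8.8/(s(s+4.6)). The closed-loop characteristic equation is s² + (4.6 + 8.8·2.6)s + 8.8·35.6 = 0.
That is s² + 27.48s + 313.3 = 0, so ω_n = 17.7 rad/s and ζ = 27.48/(2·17.7) = 0.7763.
%OS = 100·exp(−πζ/√(1−ζ²)) = 2.09%.

2.09%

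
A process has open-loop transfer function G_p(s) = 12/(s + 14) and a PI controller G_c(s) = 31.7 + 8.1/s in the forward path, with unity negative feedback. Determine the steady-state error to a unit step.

0

The open loop G_c(s)G_p(s) has a pole at the origin (type 1), so the static position error constant is infinite and e_ss = 1/(1+∞) = 0.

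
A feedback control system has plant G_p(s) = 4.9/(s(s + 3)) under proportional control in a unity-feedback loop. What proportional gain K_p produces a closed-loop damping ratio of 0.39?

Closed-loop characteristic equation: s² + 3s + K_p·4.9 = 0.
So ω_n = √(4.9K_p) and 2ζω_n = 3, giving ζ = 3/(2√(4.9K_p)).
Setting ζ = 0.39: √(4.9K_p) = 3/(2·0.39) = 3.846, so K_p = 14.79/4.9 = 3.02.

K_p = 3.02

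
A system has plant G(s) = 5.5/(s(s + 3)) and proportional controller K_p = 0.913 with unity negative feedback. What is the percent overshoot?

5.9%

From 1 + K_pG(s) = 0: s² + 3s + 5.022 = 0 ⇒ ω_n = 2.241, ζ = 0.6694.
%OS = 100·exp(−πζ/√(1−ζ²)) = 100·exp(−π·0.6694/√0.5519) = 5.9%.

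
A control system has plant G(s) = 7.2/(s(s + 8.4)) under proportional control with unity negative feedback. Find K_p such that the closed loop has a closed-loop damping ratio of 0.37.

Closed-loop characteristic equation: s² + 8.4s + K_p·7.2 = 0.
So ω_n = √(7.2K_p) and 2ζω_n = 8.4, giving ζ = 8.4/(2√(7.2K_p)).
Setting ζ = 0.37: √(7.2K_p) = 8.4/(2·0.37) = 11.35, so K_p = 128.9/7.2 = 17.9.

K_p = 17.9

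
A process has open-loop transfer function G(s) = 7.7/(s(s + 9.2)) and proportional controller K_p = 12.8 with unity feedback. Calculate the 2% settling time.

T_s ≈ 0.87 s

From 1 + K_pG(s) = 0: s² + 9.2s + 98.56 = 0 ⇒ ω_n = 9.928, ζ = 0.4633.
2% settling time T_s ≈ 4/(ζω_n) = 4/4.6 = 0.87 s.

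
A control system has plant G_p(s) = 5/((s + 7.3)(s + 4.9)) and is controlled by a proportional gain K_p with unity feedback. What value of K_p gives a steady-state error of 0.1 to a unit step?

The loop is type 0, so e_ss(step) = 1/(1 + K_pos) with K_pos = K_p·G_p(0).
G_p(0) = 0.1398. Require 1/(1 + K_p·0.1398) = 0.1, so 1 + 0.1398·K_p = 10.
K_p = (10 − 1)/0.1398 = 64.4.

K_p = 64.4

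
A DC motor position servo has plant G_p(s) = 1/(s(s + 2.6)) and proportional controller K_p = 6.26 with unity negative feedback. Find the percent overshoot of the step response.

14.8%

From 1 + K_pG_p(s) = 0: s² + 2.6s + 6.26 = 0 ⇒ ω_n = 2.502, ζ = 0.5196.
%OS = 100·exp(−πζ/√(1−ζ²)) = 100·exp(−π·0.5196/√0.73) = 14.8%.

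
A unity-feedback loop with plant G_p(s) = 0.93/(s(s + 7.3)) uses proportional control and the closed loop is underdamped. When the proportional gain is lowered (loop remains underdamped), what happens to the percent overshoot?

decrease

ζ = 7.3/(2√(0.93K_p)) rises as K_p falls; higher damping means less overshoot.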